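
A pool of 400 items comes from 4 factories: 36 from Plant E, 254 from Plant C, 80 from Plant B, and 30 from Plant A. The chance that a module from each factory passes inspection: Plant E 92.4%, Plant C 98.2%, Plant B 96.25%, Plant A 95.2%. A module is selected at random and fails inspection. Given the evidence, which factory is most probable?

Plant C

Taking complements, P(nonconforming | each) = Plant E 0.076, Plant C 0.018, Plant B 0.0375, Plant A 0.048.
Compute prior × likelihood for every hypothesis:
  Plant E: 0.09 × 0.076 = 0.00684
  Plant C: 0.635 × 0.018 = 0.01143
  Plant B: 0.2 × 0.0375 = 0.0075
  Plant A: 0.075 × 0.048 = 0.0036
Normalizing constant = 0.02937.
Largest term belongs to Plant C, so Plant C is most probable.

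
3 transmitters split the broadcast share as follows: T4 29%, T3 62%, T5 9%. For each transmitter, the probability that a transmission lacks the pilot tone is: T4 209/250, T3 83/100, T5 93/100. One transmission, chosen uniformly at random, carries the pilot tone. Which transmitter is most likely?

T3

Taking complements, P(pilot | each) = T4 0.164, T3 0.17, T5 0.07.
Compute prior × likelihood for every hypothesis:
  T4: 0.29 × 0.164 = 0.04756
  T3: 0.62 × 0.17 = 0.1054
  T5: 0.09 × 0.07 = 0.0063
Total = 0.15926.
Largest term belongs to T3, so T3 is most probable.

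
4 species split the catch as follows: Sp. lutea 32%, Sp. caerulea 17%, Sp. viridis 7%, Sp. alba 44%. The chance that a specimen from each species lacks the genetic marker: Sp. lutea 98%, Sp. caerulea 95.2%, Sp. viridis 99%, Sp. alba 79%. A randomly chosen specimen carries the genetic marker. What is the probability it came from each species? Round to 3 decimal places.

Taking complements, P(marker | each) = Sp. lutea 0.02, Sp. caerulea 0.048, Sp. viridis 0.01, Sp. alba 0.21.
Unnormalized posteriors (prior × likelihood):
  Sp. lutea: 0.32 × 0.02 = 0.0064
  Sp. caerulea: 0.17 × 0.048 = 0.00816
  Sp. viridis: 0.07 × 0.01 = 0.0007
  Sp. alba: 0.44 × 0.21 = 0.0924
Normalizing constant = 0.10766.
P(Sp. lutea | marker) = 0.0064/0.10766 ≈ 0.059
P(Sp. caerulea | marker) = 0.00816/0.10766 ≈ 0.076
P(Sp. viridis | marker) = 0.0007/0.10766 ≈ 0.007
P(Sp. alba | marker) = 0.0924/0.10766 ≈ 0.858

Sp. lutea 0.059, Sp. caerulea 0.076, Sp. viridis 0.007, Sp. alba 0.858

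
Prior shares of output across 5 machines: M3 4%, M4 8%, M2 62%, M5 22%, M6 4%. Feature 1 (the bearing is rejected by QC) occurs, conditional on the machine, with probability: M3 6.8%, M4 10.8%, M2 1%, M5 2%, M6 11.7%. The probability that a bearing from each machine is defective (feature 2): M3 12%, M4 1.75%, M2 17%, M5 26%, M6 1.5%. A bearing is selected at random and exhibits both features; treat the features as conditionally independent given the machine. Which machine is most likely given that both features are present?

M5

Prior × likelihood for each hypothesis:
  M3: 0.04 × 0.068 × 0.12 = 0.0003264
  M4: 0.08 × 0.108 × 0.0175 = 0.0001512
  M2: 0.62 × 0.01 × 0.17 = 0.001054
  M5: 0.22 × 0.02 × 0.26 = 0.001144
  M6: 0.04 × 0.117 × 0.015 = 0.0000702
Normalizing constant = 0.0027458.
Largest term belongs to M5, so M5 is most probable.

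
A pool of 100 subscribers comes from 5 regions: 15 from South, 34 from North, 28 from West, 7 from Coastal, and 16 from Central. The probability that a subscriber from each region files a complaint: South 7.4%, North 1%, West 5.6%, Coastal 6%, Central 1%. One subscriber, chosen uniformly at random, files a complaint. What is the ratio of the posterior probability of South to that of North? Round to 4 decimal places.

Unnormalized posteriors (prior × likelihood):
  South: 0.15 × 0.074 = 0.0111
  North: 0.34 × 0.01 = 0.0034
  West: 0.28 × 0.056 = 0.01568
  Coastal: 0.07 × 0.06 = 0.0042
  Central: 0.16 × 0.01 = 0.0016
Normalizing constant = 0.03598.
The ratio is 0.0111 / 0.0034 (the normalizer cancels) = 3.2647.

3.2647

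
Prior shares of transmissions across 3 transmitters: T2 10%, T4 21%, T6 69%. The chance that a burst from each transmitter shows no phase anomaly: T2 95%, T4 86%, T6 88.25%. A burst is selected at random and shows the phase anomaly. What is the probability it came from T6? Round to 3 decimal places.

0.702

Taking complements, P(anomaly | each) = T2 0.05, T4 0.14, T6 0.1175.
By Bayes' rule, posterior ∝ prior × likelihood:
  T2: 0.1 × 0.05 = 0.005
  T4: 0.21 × 0.14 = 0.0294
  T6: 0.69 × 0.1175 = 0.081075
Sum = 0.115475.
P(T6 | evidence) = 0.081075 / 0.115475 ≈ 0.702.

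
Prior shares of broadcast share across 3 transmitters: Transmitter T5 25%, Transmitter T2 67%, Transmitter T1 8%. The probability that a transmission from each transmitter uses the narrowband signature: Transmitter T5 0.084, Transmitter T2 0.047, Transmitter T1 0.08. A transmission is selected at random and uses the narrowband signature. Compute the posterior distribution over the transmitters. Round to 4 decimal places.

Unnormalized posteriors (prior × likelihood):
  Transmitter T5: 0.25 × 0.084 = 0.021
  Transmitter T2: 0.67 × 0.047 = 0.03149
  Transmitter T1: 0.08 × 0.08 = 0.0064
Normalizing constant = 0.05889.
P(Transmitter T5 | narrowband) = 0.021/0.05889 ≈ 0.3566
P(Transmitter T2 | narrowband) = 0.03149/0.05889 ≈ 0.5347
P(Transmitter T1 | narrowband) = 0.0064/0.05889 ≈ 0.1087
(Check: 0.3566+0.5347+0.1087 = 1.0000.)

Transmitter T5 0.3566, Transmitter T2 0.5347, Transmitter T1 0.1087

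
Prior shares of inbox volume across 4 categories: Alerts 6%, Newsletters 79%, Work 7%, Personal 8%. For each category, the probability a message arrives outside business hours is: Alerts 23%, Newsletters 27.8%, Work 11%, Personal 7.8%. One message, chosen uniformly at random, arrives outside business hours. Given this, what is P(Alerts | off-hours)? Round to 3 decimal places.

0.056

Compute prior × likelihood for every hypothesis:
  Alerts: 0.06 × 0.23 = 0.0138
  Newsletters: 0.79 × 0.278 = 0.21962
  Work: 0.07 × 0.11 = 0.0077
  Personal: 0.08 × 0.078 = 0.00624
Sum = 0.24736.
P(Alerts | evidence) = 0.0138 / 0.24736 ≈ 0.056.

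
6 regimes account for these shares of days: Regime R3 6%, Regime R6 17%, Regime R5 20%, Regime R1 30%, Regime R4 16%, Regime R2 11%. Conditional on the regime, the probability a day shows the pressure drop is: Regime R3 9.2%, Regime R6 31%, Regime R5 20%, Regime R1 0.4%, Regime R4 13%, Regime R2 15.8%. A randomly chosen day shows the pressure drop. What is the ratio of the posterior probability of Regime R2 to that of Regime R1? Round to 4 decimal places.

Unnormalized posteriors (prior × likelihood):
  Regime R3: 0.06 × 0.092 = 0.00552
  Regime R6: 0.17 × 0.31 = 0.0527
  Regime R5: 0.2 × 0.2 = 0.04
  Regime R1: 0.3 × 0.004 = 0.0012
  Regime R4: 0.16 × 0.13 = 0.0208
  Regime R2: 0.11 × 0.158 = 0.01738
Sum = 0.1376.
The ratio is 0.01738 / 0.0012 (the normalizer cancels) = 14.4833.

14.4833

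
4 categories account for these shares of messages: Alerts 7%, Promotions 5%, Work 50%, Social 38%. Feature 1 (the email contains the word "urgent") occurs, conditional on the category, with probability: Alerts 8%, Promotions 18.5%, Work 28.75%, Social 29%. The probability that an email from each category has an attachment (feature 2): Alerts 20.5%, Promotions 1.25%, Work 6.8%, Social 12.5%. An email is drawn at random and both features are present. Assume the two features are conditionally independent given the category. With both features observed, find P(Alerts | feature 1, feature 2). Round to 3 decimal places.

0.046

Compute prior × likelihood for every hypothesis:
  Alerts: 0.07 × 0.08 × 0.205 = 0.001148
  Promotions: 0.05 × 0.185 × 0.0125 = 0.000115625
  Work: 0.5 × 0.2875 × 0.068 = 0.009775
  Social: 0.38 × 0.29 × 0.125 = 0.013775
Sum = 0.024813625.
P(Alerts | evidence) = 0.001148 / 0.024813625 ≈ 0.046.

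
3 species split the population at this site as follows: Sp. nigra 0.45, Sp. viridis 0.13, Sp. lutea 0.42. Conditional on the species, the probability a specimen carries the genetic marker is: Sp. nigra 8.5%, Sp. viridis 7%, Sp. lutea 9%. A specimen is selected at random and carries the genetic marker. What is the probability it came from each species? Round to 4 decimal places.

Sp. nigra 0.4492, Sp. viridis 0.1069, Sp. lutea 0.4439

Prior × likelihood for each hypothesis:
  Sp. nigra: 0.45 × 0.085 = 0.03825
  Sp. viridis: 0.13 × 0.07 = 0.0091
  Sp. lutea: 0.42 × 0.09 = 0.0378
Sum = 0.08515.
P(Sp. nigra | marker) = 0.03825/0.08515 ≈ 0.4492
P(Sp. viridis | marker) = 0.0091/0.08515 ≈ 0.1069
P(Sp. lutea | marker) = 0.0378/0.08515 ≈ 0.4439
(Check: 0.4492+0.1069+0.4439 = 1.0000.)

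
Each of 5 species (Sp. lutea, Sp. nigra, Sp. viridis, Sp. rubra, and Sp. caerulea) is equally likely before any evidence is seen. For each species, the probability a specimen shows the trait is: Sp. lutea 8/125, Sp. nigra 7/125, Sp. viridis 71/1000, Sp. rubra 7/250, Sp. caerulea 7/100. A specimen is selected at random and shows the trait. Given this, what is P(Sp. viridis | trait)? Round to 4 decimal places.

With a uniform prior (1/5 each), posterior ∝ likelihood:
  Sp. lutea: 0.064
  Sp. nigra: 0.056
  Sp. viridis: 0.071
  Sp. rubra: 0.028
  Sp. caerulea: 0.07
Total = 0.289.
P(Sp. viridis | evidence) = 0.071 / 0.289 ≈ 0.2457.

0.2457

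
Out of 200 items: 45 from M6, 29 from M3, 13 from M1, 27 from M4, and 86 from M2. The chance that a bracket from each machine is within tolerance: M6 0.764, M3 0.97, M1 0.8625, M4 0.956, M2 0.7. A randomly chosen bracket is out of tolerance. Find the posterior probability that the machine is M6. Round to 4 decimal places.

Taking complements, P(oversize | each) = M6 0.236, M3 0.03, M1 0.1375, M4 0.044, M2 0.3.
Prior × likelihood for each hypothesis:
  M6: 0.225 × 0.236 = 0.0531
  M3: 0.145 × 0.03 = 0.00435
  M1: 0.065 × 0.1375 = 0.0089375
  M4: 0.135 × 0.044 = 0.00594
  M2: 0.43 × 0.3 = 0.129
Sum = 0.2013275.
P(M6 | evidence) = 0.0531 / 0.2013275 ≈ 0.2637.

0.2637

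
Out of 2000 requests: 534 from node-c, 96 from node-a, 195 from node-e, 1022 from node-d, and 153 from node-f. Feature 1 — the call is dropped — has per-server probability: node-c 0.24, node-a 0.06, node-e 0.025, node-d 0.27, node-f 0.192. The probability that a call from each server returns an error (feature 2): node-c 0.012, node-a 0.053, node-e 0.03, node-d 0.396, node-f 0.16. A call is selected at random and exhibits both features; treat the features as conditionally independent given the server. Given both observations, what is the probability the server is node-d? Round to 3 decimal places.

0.942

Prior × likelihood for each hypothesis:
  node-c: 0.267 × 0.24 × 0.012 = 0.00076896
  node-a: 0.048 × 0.06 × 0.053 = 0.00015264
  node-e: 0.0975 × 0.025 × 0.03 = 0.000073125
  node-d: 0.511 × 0.27 × 0.396 = 0.05463612
  node-f: 0.0765 × 0.192 × 0.16 = 0.00235008
Total = 0.057980925.
P(node-d | evidence) = 0.05463612 / 0.057980925 ≈ 0.942.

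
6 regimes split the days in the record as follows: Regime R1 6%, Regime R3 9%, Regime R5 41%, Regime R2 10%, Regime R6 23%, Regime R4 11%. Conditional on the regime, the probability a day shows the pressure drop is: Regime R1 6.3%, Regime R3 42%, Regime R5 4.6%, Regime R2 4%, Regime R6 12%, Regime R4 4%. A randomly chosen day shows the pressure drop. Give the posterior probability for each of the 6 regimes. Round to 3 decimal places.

Prior × likelihood for each hypothesis:
  Regime R1: 0.06 × 0.063 = 0.00378
  Regime R3: 0.09 × 0.42 = 0.0378
  Regime R5: 0.41 × 0.046 = 0.01886
  Regime R2: 0.1 × 0.04 = 0.004
  Regime R6: 0.23 × 0.12 = 0.0276
  Regime R4: 0.11 × 0.04 = 0.0044
Normalizing constant = 0.09644.
P(Regime R1 | drop) = 0.00378/0.09644 ≈ 0.039
P(Regime R3 | drop) = 0.0378/0.09644 ≈ 0.392
P(Regime R5 | drop) = 0.01886/0.09644 ≈ 0.196
P(Regime R2 | drop) = 0.004/0.09644 ≈ 0.041
P(Regime R6 | drop) = 0.0276/0.09644 ≈ 0.286
P(Regime R4 | drop) = 0.0044/0.09644 ≈ 0.046

Regime R1 0.039, Regime R3 0.392, Regime R5 0.196, Regime R2 0.041, Regime R6 0.286, Regime R4 0.046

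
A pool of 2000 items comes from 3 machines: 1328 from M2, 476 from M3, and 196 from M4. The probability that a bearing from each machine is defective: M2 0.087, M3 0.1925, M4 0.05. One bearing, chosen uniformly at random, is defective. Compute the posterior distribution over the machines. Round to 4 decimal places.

Compute prior × likelihood for every hypothesis:
  M2: 0.664 × 0.087 = 0.057768
  M3: 0.238 × 0.1925 = 0.045815
  M4: 0.098 × 0.05 = 0.0049
Normalizing constant = 0.108483.
P(M2 | defective) = 0.057768/0.108483 ≈ 0.5325
P(M3 | defective) = 0.045815/0.108483 ≈ 0.4223
P(M4 | defective) = 0.0049/0.108483 ≈ 0.0452

M2 0.5325, M3 0.4223, M4 0.0452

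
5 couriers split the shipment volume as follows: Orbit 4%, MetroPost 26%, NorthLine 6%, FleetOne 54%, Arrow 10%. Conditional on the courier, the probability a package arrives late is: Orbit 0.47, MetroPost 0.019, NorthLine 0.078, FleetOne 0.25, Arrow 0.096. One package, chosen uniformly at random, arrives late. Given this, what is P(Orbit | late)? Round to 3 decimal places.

By Bayes' rule, posterior ∝ prior × likelihood:
  Orbit: 0.04 × 0.47 = 0.0188
  MetroPost: 0.26 × 0.019 = 0.00494
  NorthLine: 0.06 × 0.078 = 0.00468
  FleetOne: 0.54 × 0.25 = 0.135
  Arrow: 0.1 × 0.096 = 0.0096
Normalizing constant = 0.17302.
P(Orbit | evidence) = 0.0188 / 0.17302 ≈ 0.109.

0.109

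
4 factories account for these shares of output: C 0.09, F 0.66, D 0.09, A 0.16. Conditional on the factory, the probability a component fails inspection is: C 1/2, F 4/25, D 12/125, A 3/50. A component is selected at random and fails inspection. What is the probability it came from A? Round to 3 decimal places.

Unnormalized posteriors (prior × likelihood):
  C: 0.09 × 0.5 = 0.045
  F: 0.66 × 0.16 = 0.1056
  D: 0.09 × 0.096 = 0.00864
  A: 0.16 × 0.06 = 0.0096
Total = 0.16884.
P(A | evidence) = 0.0096 / 0.16884 ≈ 0.057.

0.057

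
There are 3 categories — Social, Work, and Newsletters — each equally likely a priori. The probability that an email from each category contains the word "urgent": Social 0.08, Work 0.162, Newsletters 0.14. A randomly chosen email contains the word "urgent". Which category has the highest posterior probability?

With a uniform prior (1/3 each), posterior ∝ likelihood:
  Social: 0.08
  Work: 0.162
  Newsletters: 0.14
Sum = 0.382.
Largest term belongs to Work, so Work is most probable.

Work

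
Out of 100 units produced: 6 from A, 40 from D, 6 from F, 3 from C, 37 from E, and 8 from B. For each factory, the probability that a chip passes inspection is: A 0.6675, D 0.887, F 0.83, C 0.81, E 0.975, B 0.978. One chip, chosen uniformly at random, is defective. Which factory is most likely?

D

Taking complements, P(defective | each) = A 0.3325, D 0.113, F 0.17, C 0.19, E 0.025, B 0.022.
Prior × likelihood for each hypothesis:
  A: 0.06 × 0.3325 = 0.01995
  D: 0.4 × 0.113 = 0.0452
  F: 0.06 × 0.17 = 0.0102
  C: 0.03 × 0.19 = 0.0057
  E: 0.37 × 0.025 = 0.00925
  B: 0.08 × 0.022 = 0.00176
Normalizing constant = 0.09206.
Largest term belongs to D, so D is most probable.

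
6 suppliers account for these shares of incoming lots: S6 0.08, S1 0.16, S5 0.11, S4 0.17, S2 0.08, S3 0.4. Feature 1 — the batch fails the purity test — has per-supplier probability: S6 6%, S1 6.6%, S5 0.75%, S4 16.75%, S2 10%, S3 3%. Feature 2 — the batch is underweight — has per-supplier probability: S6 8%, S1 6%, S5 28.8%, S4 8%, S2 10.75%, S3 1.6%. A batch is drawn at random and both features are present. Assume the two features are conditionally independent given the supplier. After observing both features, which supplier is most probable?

S4

Prior × likelihood for each hypothesis:
  S6: 0.08 × 0.06 × 0.08 = 0.000384
  S1: 0.16 × 0.066 × 0.06 = 0.0006336
  S5: 0.11 × 0.0075 × 0.288 = 0.0002376
  S4: 0.17 × 0.1675 × 0.08 = 0.002278
  S2: 0.08 × 0.1 × 0.1075 = 0.00086
  S3: 0.4 × 0.03 × 0.016 = 0.000192
Total = 0.0045852.
Largest term belongs to S4, so S4 is most probable.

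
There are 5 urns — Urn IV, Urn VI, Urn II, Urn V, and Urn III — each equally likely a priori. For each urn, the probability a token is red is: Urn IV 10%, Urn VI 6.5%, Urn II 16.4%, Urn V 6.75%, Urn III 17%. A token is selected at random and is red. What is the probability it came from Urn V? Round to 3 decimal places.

0.119

With a uniform prior (1/5 each), posterior ∝ likelihood:
  Urn IV: 0.1
  Urn VI: 0.065
  Urn II: 0.164
  Urn V: 0.0675
  Urn III: 0.17
Total = 0.5665.
P(Urn V | evidence) = 0.0675 / 0.5665 ≈ 0.119.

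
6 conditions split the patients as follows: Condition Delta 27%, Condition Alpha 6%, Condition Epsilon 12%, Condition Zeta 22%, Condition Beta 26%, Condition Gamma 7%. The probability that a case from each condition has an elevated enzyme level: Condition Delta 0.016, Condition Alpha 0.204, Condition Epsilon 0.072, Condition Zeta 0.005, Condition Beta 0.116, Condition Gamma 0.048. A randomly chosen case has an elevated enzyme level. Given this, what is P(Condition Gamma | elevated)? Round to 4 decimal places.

0.0562

By Bayes' rule, posterior ∝ prior × likelihood:
  Condition Delta: 0.27 × 0.016 = 0.00432
  Condition Alpha: 0.06 × 0.204 = 0.01224
  Condition Epsilon: 0.12 × 0.072 = 0.00864
  Condition Zeta: 0.22 × 0.005 = 0.0011
  Condition Beta: 0.26 × 0.116 = 0.03016
  Condition Gamma: 0.07 × 0.048 = 0.00336
Normalizing constant = 0.05982.
P(Condition Gamma | evidence) = 0.00336 / 0.05982 ≈ 0.0562.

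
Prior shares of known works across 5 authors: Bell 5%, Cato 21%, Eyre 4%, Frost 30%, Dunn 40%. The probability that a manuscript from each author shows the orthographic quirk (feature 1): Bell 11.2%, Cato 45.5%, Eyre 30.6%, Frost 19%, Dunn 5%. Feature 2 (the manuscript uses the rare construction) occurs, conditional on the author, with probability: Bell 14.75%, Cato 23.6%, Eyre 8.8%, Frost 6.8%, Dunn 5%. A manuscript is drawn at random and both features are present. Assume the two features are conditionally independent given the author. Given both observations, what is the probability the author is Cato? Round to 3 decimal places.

Prior × likelihood for each hypothesis:
  Bell: 0.05 × 0.112 × 0.1475 = 0.000826
  Cato: 0.21 × 0.455 × 0.236 = 0.0225498
  Eyre: 0.04 × 0.306 × 0.088 = 0.00107712
  Frost: 0.3 × 0.19 × 0.068 = 0.003876
  Dunn: 0.4 × 0.05 × 0.05 = 0.001
Sum = 0.02932892.
P(Cato | evidence) = 0.0225498 / 0.02932892 ≈ 0.769.

0.769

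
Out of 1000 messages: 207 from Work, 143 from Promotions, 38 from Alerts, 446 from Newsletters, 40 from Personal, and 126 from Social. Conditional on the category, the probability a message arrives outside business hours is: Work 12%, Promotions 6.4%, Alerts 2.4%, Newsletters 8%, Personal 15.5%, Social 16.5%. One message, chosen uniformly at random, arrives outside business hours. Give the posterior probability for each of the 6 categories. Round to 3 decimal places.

Unnormalized posteriors (prior × likelihood):
  Work: 0.207 × 0.12 = 0.02484
  Promotions: 0.143 × 0.064 = 0.009152
  Alerts: 0.038 × 0.024 = 0.000912
  Newsletters: 0.446 × 0.08 = 0.03568
  Personal: 0.04 × 0.155 = 0.0062
  Social: 0.126 × 0.165 = 0.02079
Total = 0.097574.
P(Work | off-hours) = 0.02484/0.097574 ≈ 0.255
P(Promotions | off-hours) = 0.009152/0.097574 ≈ 0.094
P(Alerts | off-hours) = 0.000912/0.097574 ≈ 0.009
P(Newsletters | off-hours) = 0.03568/0.097574 ≈ 0.366
P(Personal | off-hours) = 0.0062/0.097574 ≈ 0.064
P(Social | off-hours) = 0.02079/0.097574 ≈ 0.213
(Check: 0.255+0.094+0.009+0.366+0.064+0.213 = 1.001.)

Work 0.255, Promotions 0.094, Alerts 0.009, Newsletters 0.366, Personal 0.064, Social 0.213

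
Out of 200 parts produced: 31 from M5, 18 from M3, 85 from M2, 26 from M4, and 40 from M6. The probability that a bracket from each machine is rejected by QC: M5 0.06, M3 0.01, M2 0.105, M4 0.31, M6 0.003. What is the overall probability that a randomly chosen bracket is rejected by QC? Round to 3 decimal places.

0.096

Compute prior × likelihood for every hypothesis:
  M5: 0.155 × 0.06 = 0.0093
  M3: 0.09 × 0.01 = 0.0009
  M2: 0.425 × 0.105 = 0.044625
  M4: 0.13 × 0.31 = 0.0403
  M6: 0.2 × 0.003 = 0.0006
P(rejected) = 0.0093 + 0.0009 + 0.044625 + 0.0403 + 0.0006 = 0.095725 → 0.096.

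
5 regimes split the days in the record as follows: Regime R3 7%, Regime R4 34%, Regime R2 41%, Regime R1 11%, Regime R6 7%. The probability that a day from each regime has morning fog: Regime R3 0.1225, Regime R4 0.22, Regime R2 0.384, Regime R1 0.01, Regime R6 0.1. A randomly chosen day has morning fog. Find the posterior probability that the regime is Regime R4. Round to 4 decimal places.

By Bayes' rule, posterior ∝ prior × likelihood:
  Regime R3: 0.07 × 0.1225 = 0.008575
  Regime R4: 0.34 × 0.22 = 0.0748
  Regime R2: 0.41 × 0.384 = 0.15744
  Regime R1: 0.11 × 0.01 = 0.0011
  Regime R6: 0.07 × 0.1 = 0.007
Total = 0.248915.
P(Regime R4 | evidence) = 0.0748 / 0.248915 ≈ 0.3005.

0.3005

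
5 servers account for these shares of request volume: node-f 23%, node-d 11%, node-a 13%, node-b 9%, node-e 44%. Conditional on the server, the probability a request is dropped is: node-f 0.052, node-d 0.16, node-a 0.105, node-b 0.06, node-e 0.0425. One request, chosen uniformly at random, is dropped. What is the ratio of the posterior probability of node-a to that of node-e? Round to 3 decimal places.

By Bayes' rule, posterior ∝ prior × likelihood:
  node-f: 0.23 × 0.052 = 0.01196
  node-d: 0.11 × 0.16 = 0.0176
  node-a: 0.13 × 0.105 = 0.01365
  node-b: 0.09 × 0.06 = 0.0054
  node-e: 0.44 × 0.0425 = 0.0187
Normalizing constant = 0.06731.
The ratio is 0.01365 / 0.0187 (the normalizer cancels) = 0.730.

0.730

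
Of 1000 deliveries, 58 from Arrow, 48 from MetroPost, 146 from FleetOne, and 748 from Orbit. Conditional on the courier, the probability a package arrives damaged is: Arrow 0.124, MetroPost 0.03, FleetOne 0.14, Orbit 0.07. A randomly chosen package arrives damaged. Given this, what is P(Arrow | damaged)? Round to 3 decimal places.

By Bayes' rule, posterior ∝ prior × likelihood:
  Arrow: 0.058 × 0.124 = 0.007192
  MetroPost: 0.048 × 0.03 = 0.00144
  FleetOne: 0.146 × 0.14 = 0.02044
  Orbit: 0.748 × 0.07 = 0.05236
Normalizing constant = 0.081432.
P(Arrow | evidence) = 0.007192 / 0.081432 ≈ 0.088.

0.088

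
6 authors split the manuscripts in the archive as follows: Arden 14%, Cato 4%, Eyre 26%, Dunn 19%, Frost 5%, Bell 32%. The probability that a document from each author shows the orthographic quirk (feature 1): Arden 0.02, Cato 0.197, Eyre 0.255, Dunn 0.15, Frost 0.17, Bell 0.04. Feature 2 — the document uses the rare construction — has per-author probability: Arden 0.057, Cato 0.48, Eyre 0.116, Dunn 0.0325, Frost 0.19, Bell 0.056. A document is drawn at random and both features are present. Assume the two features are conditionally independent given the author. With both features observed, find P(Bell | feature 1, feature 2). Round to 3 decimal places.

Unnormalized posteriors (prior × likelihood):
  Arden: 0.14 × 0.02 × 0.057 = 0.0001596
  Cato: 0.04 × 0.197 × 0.48 = 0.0037824
  Eyre: 0.26 × 0.255 × 0.116 = 0.0076908
  Dunn: 0.19 × 0.15 × 0.0325 = 0.00092625
  Frost: 0.05 × 0.17 × 0.19 = 0.001615
  Bell: 0.32 × 0.04 × 0.056 = 0.0007168
Sum = 0.01489085.
P(Bell | evidence) = 0.0007168 / 0.01489085 ≈ 0.048.

0.048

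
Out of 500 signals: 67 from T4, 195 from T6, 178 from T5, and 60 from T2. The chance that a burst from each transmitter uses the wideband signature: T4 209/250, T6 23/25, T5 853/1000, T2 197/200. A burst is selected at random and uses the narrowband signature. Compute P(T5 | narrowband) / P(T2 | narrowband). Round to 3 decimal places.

Taking complements, P(narrowband | each) = T4 0.164, T6 0.08, T5 0.147, T2 0.015.
Prior × likelihood for each hypothesis:
  T4: 0.134 × 0.164 = 0.021976
  T6: 0.39 × 0.08 = 0.0312
  T5: 0.356 × 0.147 = 0.052332
  T2: 0.12 × 0.015 = 0.0018
Normalizing constant = 0.107308.
The ratio is 0.052332 / 0.0018 (the normalizer cancels) = 29.073.

29.073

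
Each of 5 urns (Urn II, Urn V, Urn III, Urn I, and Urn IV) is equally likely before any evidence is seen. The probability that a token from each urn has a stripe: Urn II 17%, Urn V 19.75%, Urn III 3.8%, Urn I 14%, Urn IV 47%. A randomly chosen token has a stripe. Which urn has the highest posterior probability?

Since the prior is uniform, the posterior is proportional to the likelihood:
  Urn II: 0.17
  Urn V: 0.1975
  Urn III: 0.038
  Urn I: 0.14
  Urn IV: 0.47
Normalizing constant = 1.0155.
Largest term belongs to Urn IV, so Urn IV is most probable.

Urn IV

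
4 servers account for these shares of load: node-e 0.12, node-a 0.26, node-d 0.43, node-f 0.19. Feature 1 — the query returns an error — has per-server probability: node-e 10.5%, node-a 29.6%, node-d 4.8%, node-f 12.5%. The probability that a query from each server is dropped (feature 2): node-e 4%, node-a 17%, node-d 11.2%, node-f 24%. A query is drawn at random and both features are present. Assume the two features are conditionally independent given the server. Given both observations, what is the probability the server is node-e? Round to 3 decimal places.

0.023

Compute prior × likelihood for every hypothesis:
  node-e: 0.12 × 0.105 × 0.04 = 0.000504
  node-a: 0.26 × 0.296 × 0.17 = 0.0130832
  node-d: 0.43 × 0.048 × 0.112 = 0.00231168
  node-f: 0.19 × 0.125 × 0.24 = 0.0057
Sum = 0.02159888.
P(node-e | evidence) = 0.000504 / 0.02159888 ≈ 0.023.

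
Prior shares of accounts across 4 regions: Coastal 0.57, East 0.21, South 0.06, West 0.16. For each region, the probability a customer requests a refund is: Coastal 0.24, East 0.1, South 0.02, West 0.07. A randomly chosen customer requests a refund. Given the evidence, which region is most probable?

Unnormalized posteriors (prior × likelihood):
  Coastal: 0.57 × 0.24 = 0.1368
  East: 0.21 × 0.1 = 0.021
  South: 0.06 × 0.02 = 0.0012
  West: 0.16 × 0.07 = 0.0112
Sum = 0.1702.
Largest term belongs to Coastal, so Coastal is most probable.

Coastal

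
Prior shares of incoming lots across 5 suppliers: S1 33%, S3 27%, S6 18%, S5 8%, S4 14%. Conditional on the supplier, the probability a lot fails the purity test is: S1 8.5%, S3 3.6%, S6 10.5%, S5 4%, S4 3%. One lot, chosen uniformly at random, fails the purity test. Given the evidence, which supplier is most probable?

S1

Compute prior × likelihood for every hypothesis:
  S1: 0.33 × 0.085 = 0.02805
  S3: 0.27 × 0.036 = 0.00972
  S6: 0.18 × 0.105 = 0.0189
  S5: 0.08 × 0.04 = 0.0032
  S4: 0.14 × 0.03 = 0.0042
Normalizing constant = 0.06407.
Largest term belongs to S1, so S1 is most probable.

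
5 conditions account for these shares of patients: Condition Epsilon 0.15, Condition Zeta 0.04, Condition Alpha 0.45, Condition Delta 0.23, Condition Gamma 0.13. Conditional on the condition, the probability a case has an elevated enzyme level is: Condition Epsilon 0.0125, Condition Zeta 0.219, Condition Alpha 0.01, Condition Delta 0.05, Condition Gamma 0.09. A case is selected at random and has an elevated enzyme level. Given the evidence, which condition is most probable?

Condition Gamma

Compute prior × likelihood for every hypothesis:
  Condition Epsilon: 0.15 × 0.0125 = 0.001875
  Condition Zeta: 0.04 × 0.219 = 0.00876
  Condition Alpha: 0.45 × 0.01 = 0.0045
  Condition Delta: 0.23 × 0.05 = 0.0115
  Condition Gamma: 0.13 × 0.09 = 0.0117
Normalizing constant = 0.038335.
Largest term belongs to Condition Gamma, so Condition Gamma is most probable.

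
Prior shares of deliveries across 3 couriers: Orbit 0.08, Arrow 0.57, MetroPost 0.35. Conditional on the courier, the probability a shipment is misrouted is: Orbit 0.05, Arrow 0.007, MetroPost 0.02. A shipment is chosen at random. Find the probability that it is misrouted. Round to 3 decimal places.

Unnormalized posteriors (prior × likelihood):
  Orbit: 0.08 × 0.05 = 0.004
  Arrow: 0.57 × 0.007 = 0.00399
  MetroPost: 0.35 × 0.02 = 0.007
P(misrouted) = 0.004 + 0.00399 + 0.007 = 0.01499 → 0.015.

0.015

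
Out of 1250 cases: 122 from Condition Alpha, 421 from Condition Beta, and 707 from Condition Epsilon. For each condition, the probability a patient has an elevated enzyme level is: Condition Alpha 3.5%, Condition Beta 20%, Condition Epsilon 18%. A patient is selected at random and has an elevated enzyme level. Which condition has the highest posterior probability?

Condition Epsilon

Compute prior × likelihood for every hypothesis:
  Condition Alpha: 0.0976 × 0.035 = 0.003416
  Condition Beta: 0.3368 × 0.2 = 0.06736
  Condition Epsilon: 0.5656 × 0.18 = 0.101808
Sum = 0.172584.
Largest term belongs to Condition Epsilon, so Condition Epsilon is most probable.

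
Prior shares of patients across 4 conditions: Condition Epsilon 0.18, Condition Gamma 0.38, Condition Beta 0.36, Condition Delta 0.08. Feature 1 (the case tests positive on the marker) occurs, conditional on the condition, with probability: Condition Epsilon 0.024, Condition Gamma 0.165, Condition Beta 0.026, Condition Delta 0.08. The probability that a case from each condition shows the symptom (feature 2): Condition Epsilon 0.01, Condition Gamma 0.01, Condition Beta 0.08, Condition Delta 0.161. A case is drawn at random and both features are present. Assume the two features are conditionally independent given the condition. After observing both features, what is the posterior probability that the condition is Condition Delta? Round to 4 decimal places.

0.4207

Prior × likelihood for each hypothesis:
  Condition Epsilon: 0.18 × 0.024 × 0.01 = 0.0000432
  Condition Gamma: 0.38 × 0.165 × 0.01 = 0.000627
  Condition Beta: 0.36 × 0.026 × 0.08 = 0.0007488
  Condition Delta: 0.08 × 0.08 × 0.161 = 0.0010304
Normalizing constant = 0.0024494.
P(Condition Delta | evidence) = 0.0010304 / 0.0024494 ≈ 0.4207.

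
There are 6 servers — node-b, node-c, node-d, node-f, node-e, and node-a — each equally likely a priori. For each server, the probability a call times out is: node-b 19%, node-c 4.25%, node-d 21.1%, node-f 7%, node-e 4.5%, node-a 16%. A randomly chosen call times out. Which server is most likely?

node-d

Since the prior is uniform, the posterior is proportional to the likelihood:
  node-b: 0.19
  node-c: 0.0425
  node-d: 0.211
  node-f: 0.07
  node-e: 0.045
  node-a: 0.16
Normalizing constant = 0.7185.
Largest term belongs to node-d, so node-d is most probable.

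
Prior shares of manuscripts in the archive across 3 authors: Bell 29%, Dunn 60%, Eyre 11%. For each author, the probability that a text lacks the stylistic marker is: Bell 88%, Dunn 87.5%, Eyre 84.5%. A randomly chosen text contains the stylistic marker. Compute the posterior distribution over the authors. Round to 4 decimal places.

Bell 0.2743, Dunn 0.5912, Eyre 0.1344

Taking complements, P(marker | each) = Bell 0.12, Dunn 0.125, Eyre 0.155.
Prior × likelihood for each hypothesis:
  Bell: 0.29 × 0.12 = 0.0348
  Dunn: 0.6 × 0.125 = 0.075
  Eyre: 0.11 × 0.155 = 0.01705
Total = 0.12685.
P(Bell | marker) = 0.0348/0.12685 ≈ 0.2743
P(Dunn | marker) = 0.075/0.12685 ≈ 0.5912
P(Eyre | marker) = 0.01705/0.12685 ≈ 0.1344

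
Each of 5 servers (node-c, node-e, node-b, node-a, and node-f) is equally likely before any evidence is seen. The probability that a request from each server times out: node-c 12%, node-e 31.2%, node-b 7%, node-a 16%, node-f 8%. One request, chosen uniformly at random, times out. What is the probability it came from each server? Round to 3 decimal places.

Since the prior is uniform, the posterior is proportional to the likelihood:
  node-c: 0.12
  node-e: 0.312
  node-b: 0.07
  node-a: 0.16
  node-f: 0.08
Sum = 0.742.
P(node-c | timeout) = 0.12/0.742 ≈ 0.162
P(node-e | timeout) = 0.312/0.742 ≈ 0.420
P(node-b | timeout) = 0.07/0.742 ≈ 0.094
P(node-a | timeout) = 0.16/0.742 ≈ 0.216
P(node-f | timeout) = 0.08/0.742 ≈ 0.108
(Check: 0.162+0.420+0.094+0.216+0.108 = 1.000.)

node-c 0.162, node-e 0.420, node-b 0.094, node-a 0.216, node-f 0.108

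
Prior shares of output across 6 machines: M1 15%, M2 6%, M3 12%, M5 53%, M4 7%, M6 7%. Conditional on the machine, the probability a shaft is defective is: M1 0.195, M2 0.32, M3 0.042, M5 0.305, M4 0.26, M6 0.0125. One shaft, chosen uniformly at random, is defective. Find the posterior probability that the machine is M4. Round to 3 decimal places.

0.078

By Bayes' rule, posterior ∝ prior × likelihood:
  M1: 0.15 × 0.195 = 0.02925
  M2: 0.06 × 0.32 = 0.0192
  M3: 0.12 × 0.042 = 0.00504
  M5: 0.53 × 0.305 = 0.16165
  M4: 0.07 × 0.26 = 0.0182
  M6: 0.07 × 0.0125 = 0.000875
Normalizing constant = 0.234215.
P(M4 | evidence) = 0.0182 / 0.234215 ≈ 0.078.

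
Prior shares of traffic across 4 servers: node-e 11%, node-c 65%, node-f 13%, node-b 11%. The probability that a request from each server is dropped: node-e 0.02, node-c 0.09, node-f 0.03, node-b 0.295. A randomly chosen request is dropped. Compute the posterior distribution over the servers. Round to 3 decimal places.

Compute prior × likelihood for every hypothesis:
  node-e: 0.11 × 0.02 = 0.0022
  node-c: 0.65 × 0.09 = 0.0585
  node-f: 0.13 × 0.03 = 0.0039
  node-b: 0.11 × 0.295 = 0.03245
Normalizing constant = 0.09705.
P(node-e | dropped) = 0.0022/0.09705 ≈ 0.023
P(node-c | dropped) = 0.0585/0.09705 ≈ 0.603
P(node-f | dropped) = 0.0039/0.09705 ≈ 0.040
P(node-b | dropped) = 0.03245/0.09705 ≈ 0.334

node-e 0.023, node-c 0.603, node-f 0.040, node-b 0.334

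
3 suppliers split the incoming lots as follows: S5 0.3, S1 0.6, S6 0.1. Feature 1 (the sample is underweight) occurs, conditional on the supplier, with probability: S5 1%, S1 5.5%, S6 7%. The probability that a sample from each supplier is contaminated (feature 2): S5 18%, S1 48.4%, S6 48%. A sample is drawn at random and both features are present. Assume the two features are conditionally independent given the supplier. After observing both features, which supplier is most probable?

By Bayes' rule, posterior ∝ prior × likelihood:
  S5: 0.3 × 0.01 × 0.18 = 0.00054
  S1: 0.6 × 0.055 × 0.484 = 0.015972
  S6: 0.1 × 0.07 × 0.48 = 0.00336
Total = 0.019872.
Largest term belongs to S1, so S1 is most probable.

S1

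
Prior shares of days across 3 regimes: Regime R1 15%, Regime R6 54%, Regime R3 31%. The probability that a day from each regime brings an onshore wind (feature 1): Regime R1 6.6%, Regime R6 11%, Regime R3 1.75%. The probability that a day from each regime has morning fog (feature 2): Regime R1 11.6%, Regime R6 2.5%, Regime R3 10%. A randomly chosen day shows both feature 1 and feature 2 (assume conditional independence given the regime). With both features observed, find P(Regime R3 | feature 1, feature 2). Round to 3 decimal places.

Prior × likelihood for each hypothesis:
  Regime R1: 0.15 × 0.066 × 0.116 = 0.0011484
  Regime R6: 0.54 × 0.11 × 0.025 = 0.001485
  Regime R3: 0.31 × 0.0175 × 0.1 = 0.0005425
Total = 0.0031759.
P(Regime R3 | evidence) = 0.0005425 / 0.0031759 ≈ 0.171.

0.171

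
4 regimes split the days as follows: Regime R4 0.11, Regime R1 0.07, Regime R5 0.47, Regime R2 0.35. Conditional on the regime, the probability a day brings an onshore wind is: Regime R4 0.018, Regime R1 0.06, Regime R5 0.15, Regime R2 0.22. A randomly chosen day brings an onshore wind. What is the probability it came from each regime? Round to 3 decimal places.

Regime R4 0.013, Regime R1 0.027, Regime R5 0.459, Regime R2 0.501

By Bayes' rule, posterior ∝ prior × likelihood:
  Regime R4: 0.11 × 0.018 = 0.00198
  Regime R1: 0.07 × 0.06 = 0.0042
  Regime R5: 0.47 × 0.15 = 0.0705
  Regime R2: 0.35 × 0.22 = 0.077
Normalizing constant = 0.15368.
P(Regime R4 | onshore) = 0.00198/0.15368 ≈ 0.013
P(Regime R1 | onshore) = 0.0042/0.15368 ≈ 0.027
P(Regime R5 | onshore) = 0.0705/0.15368 ≈ 0.459
P(Regime R2 | onshore) = 0.077/0.15368 ≈ 0.501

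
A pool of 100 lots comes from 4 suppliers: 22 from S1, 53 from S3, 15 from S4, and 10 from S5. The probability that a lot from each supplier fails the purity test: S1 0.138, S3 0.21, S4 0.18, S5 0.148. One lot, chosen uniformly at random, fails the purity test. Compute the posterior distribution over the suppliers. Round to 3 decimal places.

S1 0.165, S3 0.607, S4 0.147, S5 0.081

By Bayes' rule, posterior ∝ prior × likelihood:
  S1: 0.22 × 0.138 = 0.03036
  S3: 0.53 × 0.21 = 0.1113
  S4: 0.15 × 0.18 = 0.027
  S5: 0.1 × 0.148 = 0.0148
Total = 0.18346.
P(S1 | off-spec) = 0.03036/0.18346 ≈ 0.165
P(S3 | off-spec) = 0.1113/0.18346 ≈ 0.607
P(S4 | off-spec) = 0.027/0.18346 ≈ 0.147
P(S5 | off-spec) = 0.0148/0.18346 ≈ 0.081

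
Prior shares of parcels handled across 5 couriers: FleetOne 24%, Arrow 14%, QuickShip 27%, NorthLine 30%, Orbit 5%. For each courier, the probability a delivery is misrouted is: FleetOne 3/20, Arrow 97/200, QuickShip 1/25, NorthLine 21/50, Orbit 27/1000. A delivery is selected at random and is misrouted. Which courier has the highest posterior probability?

Prior × likelihood for each hypothesis:
  FleetOne: 0.24 × 0.15 = 0.036
  Arrow: 0.14 × 0.485 = 0.0679
  QuickShip: 0.27 × 0.04 = 0.0108
  NorthLine: 0.3 × 0.42 = 0.126
  Orbit: 0.05 × 0.027 = 0.00135
Sum = 0.24205.
Largest term belongs to NorthLine, so NorthLine is most probable.

NorthLine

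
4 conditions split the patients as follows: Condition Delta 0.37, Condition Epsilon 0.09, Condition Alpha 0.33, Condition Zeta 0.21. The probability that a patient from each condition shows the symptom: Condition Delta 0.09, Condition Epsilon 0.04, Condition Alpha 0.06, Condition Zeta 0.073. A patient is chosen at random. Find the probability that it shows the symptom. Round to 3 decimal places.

By Bayes' rule, posterior ∝ prior × likelihood:
  Condition Delta: 0.37 × 0.09 = 0.0333
  Condition Epsilon: 0.09 × 0.04 = 0.0036
  Condition Alpha: 0.33 × 0.06 = 0.0198
  Condition Zeta: 0.21 × 0.073 = 0.01533
P(symptomatic) = 0.0333 + 0.0036 + 0.0198 + 0.01533 = 0.07203 → 0.072.

0.072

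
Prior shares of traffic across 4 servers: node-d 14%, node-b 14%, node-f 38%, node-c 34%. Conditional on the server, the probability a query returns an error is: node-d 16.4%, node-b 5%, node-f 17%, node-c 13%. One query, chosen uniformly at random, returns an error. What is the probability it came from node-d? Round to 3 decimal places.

Prior × likelihood for each hypothesis:
  node-d: 0.14 × 0.164 = 0.02296
  node-b: 0.14 × 0.05 = 0.007
  node-f: 0.38 × 0.17 = 0.0646
  node-c: 0.34 × 0.13 = 0.0442
Normalizing constant = 0.13876.
P(node-d | evidence) = 0.02296 / 0.13876 ≈ 0.165.

0.165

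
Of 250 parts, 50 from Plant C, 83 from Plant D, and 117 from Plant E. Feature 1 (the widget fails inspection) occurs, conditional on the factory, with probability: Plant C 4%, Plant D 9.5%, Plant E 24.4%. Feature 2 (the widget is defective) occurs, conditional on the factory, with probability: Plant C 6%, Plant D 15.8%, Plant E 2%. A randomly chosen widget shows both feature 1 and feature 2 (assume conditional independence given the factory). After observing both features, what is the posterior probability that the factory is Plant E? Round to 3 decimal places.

Compute prior × likelihood for every hypothesis:
  Plant C: 0.2 × 0.04 × 0.06 = 0.00048
  Plant D: 0.332 × 0.095 × 0.158 = 0.00498332
  Plant E: 0.468 × 0.244 × 0.02 = 0.00228384
Normalizing constant = 0.00774716.
P(Plant E | evidence) = 0.00228384 / 0.00774716 ≈ 0.295.

0.295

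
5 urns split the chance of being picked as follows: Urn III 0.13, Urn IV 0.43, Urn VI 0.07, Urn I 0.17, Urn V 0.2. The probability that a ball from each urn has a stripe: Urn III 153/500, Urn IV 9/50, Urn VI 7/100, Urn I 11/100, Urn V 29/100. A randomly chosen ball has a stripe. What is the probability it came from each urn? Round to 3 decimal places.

Unnormalized posteriors (prior × likelihood):
  Urn III: 0.13 × 0.306 = 0.03978
  Urn IV: 0.43 × 0.18 = 0.0774
  Urn VI: 0.07 × 0.07 = 0.0049
  Urn I: 0.17 × 0.11 = 0.0187
  Urn V: 0.2 × 0.29 = 0.058
Sum = 0.19878.
P(Urn III | striped) = 0.03978/0.19878 ≈ 0.200
P(Urn IV | striped) = 0.0774/0.19878 ≈ 0.389
P(Urn VI | striped) = 0.0049/0.19878 ≈ 0.025
P(Urn I | striped) = 0.0187/0.19878 ≈ 0.094
P(Urn V | striped) = 0.058/0.19878 ≈ 0.292

Urn III 0.200, Urn IV 0.389, Urn VI 0.025, Urn I 0.094, Urn V 0.292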